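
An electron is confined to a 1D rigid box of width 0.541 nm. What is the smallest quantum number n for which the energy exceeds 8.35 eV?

E_1 = h²/(8m_eL²) = 2.058×10^-19 J = 1.285 eV.
Need n² > 8.35/1.285 = 6.498, i.e. n > 2.549.
The smallest integer satisfying this is n = 3.

n = 3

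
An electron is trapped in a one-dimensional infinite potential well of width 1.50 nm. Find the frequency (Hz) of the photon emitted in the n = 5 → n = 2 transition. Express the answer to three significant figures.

E_1 = h²/(8m_eL²) = 2.678×10^-20 J and ΔE = (5² − 2²)E_1 = 5.624×10^-19 J.
f = ΔE/h = 5.624×10^-19/6.626×10^-34 = 8.49×10^14 Hz.

f = 8.49×10^14 Hz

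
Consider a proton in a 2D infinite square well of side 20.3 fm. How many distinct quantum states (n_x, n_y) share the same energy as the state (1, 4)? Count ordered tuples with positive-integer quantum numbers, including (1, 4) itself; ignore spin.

degeneracy = 2

The level has n_x² + n_y² = 17. The ordered positive-integer solutions are (1, 4), (4, 1).
That gives 2 states.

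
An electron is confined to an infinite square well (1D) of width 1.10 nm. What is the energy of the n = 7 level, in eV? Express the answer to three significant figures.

For an infinite well E_n = n²h²/(8m_eL²), so E_1 = h²/(8m_eL²) = (6.626×10^-34)²/(8·9.109×10^-31·(1.10×10^-9 m)²) = 4.979×10^-20 J.
Then E_7 = 7²·E_1 = 49·4.979×10^-20 J = 2.440×10^-18 J.
Converting, E_7 = 2.440×10^-18 J / (1.602×10^-19 J/eV) = 15.2 eV.

E_7 = 15.2 eV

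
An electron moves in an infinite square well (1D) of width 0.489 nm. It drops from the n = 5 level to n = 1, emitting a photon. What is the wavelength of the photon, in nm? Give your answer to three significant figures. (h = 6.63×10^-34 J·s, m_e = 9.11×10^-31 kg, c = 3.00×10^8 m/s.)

λ = 32.9 nm

E_1 = h²/(8m_eL²) = 2.522×10^-19 J, so ΔE = (5² − 1²)E_1 = 6.053×10^-18 J.
λ = hc/ΔE = (6.63×10^-34·3.00×10^8)/6.053×10^-18 = 3.29×10^-8 m = 32.9 nm.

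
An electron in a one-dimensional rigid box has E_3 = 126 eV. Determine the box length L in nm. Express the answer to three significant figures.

L = 0.164 nm

From E_n = n²h²/(8m_eL²), L = n·h/√(8m_eE_n).
E_3 = 126 eV = 2.019×10^-17 J, so L = 3·6.626×10^-34/√(8·9.109×10^-31·2.019×10^-17) = 1.64×10^-10 m = 0.164 nm.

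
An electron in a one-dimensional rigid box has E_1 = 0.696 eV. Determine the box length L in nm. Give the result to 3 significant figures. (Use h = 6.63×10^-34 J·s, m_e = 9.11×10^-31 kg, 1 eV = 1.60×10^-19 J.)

From E_n = n²h²/(8m_eL²), L = n·h/√(8m_eE_n).
E_1 = 0.696 eV = 1.114×10^-19 J, so L = 1·6.63×10^-34/√(8·9.11×10^-31·1.114×10^-19) = 7.36×10^-10 m = 0.736 nm.

L = 0.736 nm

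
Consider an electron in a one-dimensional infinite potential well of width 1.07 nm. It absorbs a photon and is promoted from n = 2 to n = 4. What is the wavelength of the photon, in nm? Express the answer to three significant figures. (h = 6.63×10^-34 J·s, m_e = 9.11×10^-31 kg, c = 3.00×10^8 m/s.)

λ = 315 nm

E_1 = h²/(8m_eL²) = 5.268×10^-20 J, so ΔE = (4² − 2²)E_1 = 6.322×10^-19 J.
λ = hc/ΔE = (6.63×10^-34·3.00×10^8)/6.322×10^-19 = 3.15×10^-7 m = 315 nm.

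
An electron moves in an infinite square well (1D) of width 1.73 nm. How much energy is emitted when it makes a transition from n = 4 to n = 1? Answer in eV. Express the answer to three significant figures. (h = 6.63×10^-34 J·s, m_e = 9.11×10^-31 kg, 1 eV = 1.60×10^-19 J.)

|ΔE| = 1.89 eV

E_1 = h²/(8m_eL²) = 2.015×10^-20 J.
|ΔE| = |4² − 1²|·E_1 = 15·2.015×10^-20 J = 3.023×10^-19 J = 1.89 eV.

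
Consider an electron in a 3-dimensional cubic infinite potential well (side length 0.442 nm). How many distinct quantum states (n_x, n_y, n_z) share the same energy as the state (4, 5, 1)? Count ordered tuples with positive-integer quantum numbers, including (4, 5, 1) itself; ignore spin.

degeneracy = 6

The level has n_x² + n_y² + n_z² = 42. The ordered positive-integer solutions are (1, 4, 5), (1, 5, 4), (4, 1, 5), (4, 5, 1), (5, 1, 4), (5, 4, 1).
That gives 6 states.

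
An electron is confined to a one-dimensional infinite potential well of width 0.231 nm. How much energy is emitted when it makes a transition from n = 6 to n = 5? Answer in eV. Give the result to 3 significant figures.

E_1 = h²/(8m_eL²) = 1.129×10^-18 J.
|ΔE| = |6² − 5²|·E_1 = 11·1.129×10^-18 J = 1.242×10^-17 J = 77.5 eV.

|ΔE| = 77.5 eV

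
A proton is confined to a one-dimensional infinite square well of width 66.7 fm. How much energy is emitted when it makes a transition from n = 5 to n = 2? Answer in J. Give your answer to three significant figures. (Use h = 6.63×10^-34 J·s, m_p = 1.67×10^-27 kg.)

E_1 = h²/(8m_pL²) = 7.396×10^-15 J.
|ΔE| = |5² − 2²|·E_1 = 21·7.396×10^-15 J = 1.55×10^-13 J.

|ΔE| = 1.55×10^-13 J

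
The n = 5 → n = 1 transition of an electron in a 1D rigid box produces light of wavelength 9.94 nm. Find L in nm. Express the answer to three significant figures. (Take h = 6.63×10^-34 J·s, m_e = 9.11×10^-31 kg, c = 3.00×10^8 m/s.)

The photon carries ΔE = hc/λ = 6.63×10^-34·3.00×10^8/9.94×10^-9 m = 2.001×10^-17 J.
Since ΔE = (5² − 1²)E_1, E_1 = 8.337×10^-19 J, and L = h/√(8m_eE_1) = 2.69×10^-10 m = 0.269 nm.

L = 0.269 nm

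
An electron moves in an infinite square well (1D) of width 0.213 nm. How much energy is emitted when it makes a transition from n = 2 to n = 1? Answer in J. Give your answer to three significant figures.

E_1 = h²/(8m_eL²) = 1.328×10^-18 J.
|ΔE| = |2² − 1²|·E_1 = 3·1.328×10^-18 J = 3.98×10^-18 J.

|ΔE| = 3.98×10^-18 J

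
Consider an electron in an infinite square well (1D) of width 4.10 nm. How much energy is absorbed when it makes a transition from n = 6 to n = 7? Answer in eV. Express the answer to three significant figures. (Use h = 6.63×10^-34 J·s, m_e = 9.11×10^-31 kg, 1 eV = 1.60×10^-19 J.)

E_1 = h²/(8m_eL²) = 3.588×10^-21 J.
|ΔE| = |6² − 7²|·E_1 = 13·3.588×10^-21 J = 4.664×10^-20 J = 0.292 eV.

|ΔE| = 0.292 eV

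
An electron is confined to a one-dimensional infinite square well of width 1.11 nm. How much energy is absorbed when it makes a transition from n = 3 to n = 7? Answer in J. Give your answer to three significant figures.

E_1 = h²/(8m_eL²) = 4.890×10^-20 J.
|ΔE| = |3² − 7²|·E_1 = 40·4.890×10^-20 J = 1.96×10^-18 J.

|ΔE| = 1.96×10^-18 J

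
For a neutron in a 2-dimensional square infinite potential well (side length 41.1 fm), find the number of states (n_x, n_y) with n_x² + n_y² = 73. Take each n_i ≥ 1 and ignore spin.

The level has n_x² + n_y² = 73. The ordered positive-integer solutions are (3, 8), (8, 3).
That gives 2 states.

degeneracy = 2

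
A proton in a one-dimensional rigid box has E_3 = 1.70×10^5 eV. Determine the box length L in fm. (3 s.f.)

From E_n = n²h²/(8m_pL²), L = n·h/√(8m_pE_n).
E_3 = 1.70×10^5 eV = 2.723×10^-14 J, so L = 3·6.626×10^-34/√(8·1.673×10^-27·2.723×10^-14) = 1.04×10^-13 m = 104 fm.

L = 104 fm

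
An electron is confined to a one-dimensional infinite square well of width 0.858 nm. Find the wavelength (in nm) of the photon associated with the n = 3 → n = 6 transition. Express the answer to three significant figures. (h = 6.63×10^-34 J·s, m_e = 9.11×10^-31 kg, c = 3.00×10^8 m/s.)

E_1 = h²/(8m_eL²) = 8.193×10^-20 J, so ΔE = (6² − 3²)E_1 = 2.212×10^-18 J.
λ = hc/ΔE = (6.63×10^-34·3.00×10^8)/2.212×10^-18 = 8.99×10^-8 m = 89.9 nm.

λ = 89.9 nm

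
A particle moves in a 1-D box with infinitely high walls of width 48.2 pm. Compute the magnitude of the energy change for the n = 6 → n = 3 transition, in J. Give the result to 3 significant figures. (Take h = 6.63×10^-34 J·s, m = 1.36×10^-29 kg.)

|ΔE| = 4.70×10^-17 J

E_1 = h²/(8mL²) = 1.739×10^-18 J.
|ΔE| = |6² − 3²|·E_1 = 27·1.739×10^-18 J = 4.70×10^-17 J.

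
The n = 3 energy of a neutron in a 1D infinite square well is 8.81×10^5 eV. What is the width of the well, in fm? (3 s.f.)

L = 45.7 fm

From E_n = n²h²/(8m_nL²), L = n·h/√(8m_nE_n).
E_3 = 8.81×10^5 eV = 1.411×10^-13 J, so L = 3·6.626×10^-34/√(8·1.675×10^-27·1.411×10^-13) = 4.57×10^-14 m = 45.7 fm.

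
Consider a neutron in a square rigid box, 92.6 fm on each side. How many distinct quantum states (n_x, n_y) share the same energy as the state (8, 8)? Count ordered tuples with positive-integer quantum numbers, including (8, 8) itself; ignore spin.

The level has n_x² + n_y² = 128. The ordered positive-integer solutions are (8, 8).
That gives 1 state.

degeneracy = 1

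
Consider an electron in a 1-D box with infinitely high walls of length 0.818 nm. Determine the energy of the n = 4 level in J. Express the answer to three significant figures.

For an infinite well E_n = n²h²/(8m_eL²), so E_1 = h²/(8m_eL²) = (6.626×10^-34)²/(8·9.109×10^-31·(8.18×10^-10 m)²) = 9.004×10^-20 J.
Then E_4 = 4²·E_1 = 16·9.004×10^-20 J = 1.44×10^-18 J.

E_4 = 1.44×10^-18 J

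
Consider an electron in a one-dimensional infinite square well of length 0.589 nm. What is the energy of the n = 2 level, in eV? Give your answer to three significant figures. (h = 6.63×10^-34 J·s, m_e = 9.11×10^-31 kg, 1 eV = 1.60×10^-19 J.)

E_2 = 4.35 eV

For an infinite well E_n = n²h²/(8m_eL²), so E_1 = h²/(8m_eL²) = (6.63×10^-34)²/(8·9.11×10^-31·(5.89×10^-10 m)²) = 1.739×10^-19 J.
Then E_2 = 2²·E_1 = 4·1.739×10^-19 J = 6.956×10^-19 J.
Converting, E_2 = 6.956×10^-19 J / (1.60×10^-19 J/eV) = 4.35 eV.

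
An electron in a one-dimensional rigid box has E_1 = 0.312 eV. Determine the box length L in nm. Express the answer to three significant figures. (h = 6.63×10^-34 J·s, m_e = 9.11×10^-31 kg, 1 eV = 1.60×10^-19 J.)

From E_n = n²h²/(8m_eL²), L = n·h/√(8m_eE_n).
E_1 = 0.312 eV = 4.992×10^-20 J, so L = 1·6.63×10^-34/√(8·9.11×10^-31·4.992×10^-20) = 1.10×10^-9 m = 1.10 nm.

L = 1.10 nm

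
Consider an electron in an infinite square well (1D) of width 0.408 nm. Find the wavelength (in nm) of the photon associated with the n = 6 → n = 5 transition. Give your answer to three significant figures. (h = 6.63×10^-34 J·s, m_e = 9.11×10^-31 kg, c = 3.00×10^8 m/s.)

E_1 = h²/(8m_eL²) = 3.623×10^-19 J, so ΔE = (6² − 5²)E_1 = 3.985×10^-18 J.
λ = hc/ΔE = (6.63×10^-34·3.00×10^8)/3.985×10^-18 = 4.99×10^-8 m = 49.9 nm.

λ = 49.9 nm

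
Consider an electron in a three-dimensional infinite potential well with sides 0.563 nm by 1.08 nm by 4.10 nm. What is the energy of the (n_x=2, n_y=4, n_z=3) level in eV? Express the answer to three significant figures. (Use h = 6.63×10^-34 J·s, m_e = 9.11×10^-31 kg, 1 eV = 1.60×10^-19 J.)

For a 3D rectangular well E = (h²/8m_e)·Σ n_i²/L_i² = (6.63×10^-34)²/(8·9.11×10^-31) · [2²/(0.563 nm)² + 4²/(1.08 nm)² + 3²/(4.10 nm)²].
Evaluating gives E = 1.621×10^-18 J = 10.1 eV.

E = 10.1 eV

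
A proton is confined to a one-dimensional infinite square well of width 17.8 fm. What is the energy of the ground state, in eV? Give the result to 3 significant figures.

For an infinite well E_n = n²h²/(8m_pL²), so E_1 = h²/(8m_pL²) = (6.626×10^-34)²/(8·1.673×10^-27·(1.78×10^-14 m)²) = 1.035×10^-13 J.
Converting, E_1 = 1.035×10^-13 J / (1.602×10^-19 J/eV) = 6.46×10^5 eV.

E_1 = 6.46×10^5 eV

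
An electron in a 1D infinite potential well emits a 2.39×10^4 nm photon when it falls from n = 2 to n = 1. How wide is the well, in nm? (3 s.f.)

L = 4.66 nm

The photon carries ΔE = hc/λ = 6.626×10^-34·2.998×10^8/2.39×10^-5 m = 8.312×10^-21 J.
Since ΔE = (2² − 1²)E_1, E_1 = 2.771×10^-21 J, and L = h/√(8m_eE_1) = 4.66×10^-9 m = 4.66 nm.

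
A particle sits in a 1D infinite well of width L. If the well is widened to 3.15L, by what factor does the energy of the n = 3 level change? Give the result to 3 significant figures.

E_n ∝ 1/L², so the energy scales by 1/3.15² = 0.101.

0.101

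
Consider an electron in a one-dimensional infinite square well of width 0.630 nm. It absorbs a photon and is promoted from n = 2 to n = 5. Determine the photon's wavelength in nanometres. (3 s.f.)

E_1 = h²/(8m_eL²) = 1.518×10^-19 J, so ΔE = (5² − 2²)E_1 = 3.188×10^-18 J.
λ = hc/ΔE = (6.626×10^-34·2.998×10^8)/3.188×10^-18 = 6.23×10^-8 m = 62.3 nm.

λ = 62.3 nm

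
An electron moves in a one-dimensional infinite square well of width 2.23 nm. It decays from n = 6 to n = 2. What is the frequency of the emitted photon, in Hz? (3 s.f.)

f = 5.85×10^14 Hz

E_1 = h²/(8m_eL²) = 1.212×10^-20 J and ΔE = (6² − 2²)E_1 = 3.878×10^-19 J.
f = ΔE/h = 3.878×10^-19/6.626×10^-34 = 5.85×10^14 Hz.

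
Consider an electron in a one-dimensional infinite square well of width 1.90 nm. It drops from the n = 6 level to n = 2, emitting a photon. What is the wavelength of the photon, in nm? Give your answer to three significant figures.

E_1 = h²/(8m_eL²) = 1.669×10^-20 J, so ΔE = (6² − 2²)E_1 = 5.341×10^-19 J.
λ = hc/ΔE = (6.626×10^-34·2.998×10^8)/5.341×10^-19 = 3.72×10^-7 m = 372 nm.

λ = 372 nm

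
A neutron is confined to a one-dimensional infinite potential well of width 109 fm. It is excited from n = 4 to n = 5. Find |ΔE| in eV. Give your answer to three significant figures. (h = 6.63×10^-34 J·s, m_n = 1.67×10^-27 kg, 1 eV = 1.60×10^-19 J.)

E_1 = h²/(8m_nL²) = 2.769×10^-15 J.
|ΔE| = |4² − 5²|·E_1 = 9·2.769×10^-15 J = 2.492×10^-14 J = 1.56×10^5 eV.

|ΔE| = 1.56×10^5 eV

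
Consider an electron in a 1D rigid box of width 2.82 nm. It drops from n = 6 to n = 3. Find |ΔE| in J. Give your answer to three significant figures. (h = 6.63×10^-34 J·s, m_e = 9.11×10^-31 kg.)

E_1 = h²/(8m_eL²) = 7.584×10^-21 J.
|ΔE| = |6² − 3²|·E_1 = 27·7.584×10^-21 J = 2.05×10^-19 J.

|ΔE| = 2.05×10^-19 J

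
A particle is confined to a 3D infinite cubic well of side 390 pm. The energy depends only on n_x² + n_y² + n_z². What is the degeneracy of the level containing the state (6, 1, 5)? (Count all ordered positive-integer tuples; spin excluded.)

The level has n_x² + n_y² + n_z² = 62. The ordered positive-integer solutions are (1, 5, 6), (1, 6, 5), (2, 3, 7), (2, 7, 3), (3, 2, 7), (3, 7, 2), (5, 1, 6), (5, 6, 1), (6, 1, 5), (6, 5, 1), (7, 2, 3), (7, 3, 2).
That gives 12 states.

degeneracy = 12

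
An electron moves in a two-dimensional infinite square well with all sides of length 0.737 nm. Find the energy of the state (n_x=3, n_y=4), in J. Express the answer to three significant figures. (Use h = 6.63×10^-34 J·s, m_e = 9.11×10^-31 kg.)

For a 2D rectangular well E = (h²/8m_e)·Σ n_i²/L_i² = (6.63×10^-34)²/(8·9.11×10^-31) · [3²/(0.737 nm)² + 4²/(0.737 nm)²].
Evaluating gives E = 2.78×10^-18 J.

E = 2.78×10^-18 J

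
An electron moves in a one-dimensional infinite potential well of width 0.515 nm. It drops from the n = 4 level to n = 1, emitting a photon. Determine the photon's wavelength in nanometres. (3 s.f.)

E_1 = h²/(8m_eL²) = 2.272×10^-19 J, so ΔE = (4² − 1²)E_1 = 3.408×10^-18 J.
λ = hc/ΔE = (6.626×10^-34·2.998×10^8)/3.408×10^-18 = 5.83×10^-8 m = 58.3 nm.

λ = 58.3 nm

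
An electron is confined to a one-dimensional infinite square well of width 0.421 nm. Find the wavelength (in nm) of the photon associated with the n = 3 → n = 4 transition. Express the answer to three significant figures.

λ = 83.5 nm

E_1 = h²/(8m_eL²) = 3.399×10^-19 J, so ΔE = (4² − 3²)E_1 = 2.379×10^-18 J.
λ = hc/ΔE = (6.626×10^-34·2.998×10^8)/2.379×10^-18 = 8.35×10^-8 m = 83.5 nm.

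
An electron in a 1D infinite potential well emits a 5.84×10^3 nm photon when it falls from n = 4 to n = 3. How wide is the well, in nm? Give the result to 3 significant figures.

L = 3.52 nm

The photon carries ΔE = hc/λ = 6.626×10^-34·2.998×10^8/5.84×10^-6 m = 3.401×10^-20 J.
Since ΔE = (4² − 3²)E_1, E_1 = 4.859×10^-21 J, and L = h/√(8m_eE_1) = 3.52×10^-9 m = 3.52 nm.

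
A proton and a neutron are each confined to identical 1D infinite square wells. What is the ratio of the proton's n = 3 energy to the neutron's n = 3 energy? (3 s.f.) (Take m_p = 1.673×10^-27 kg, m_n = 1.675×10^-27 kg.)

E_n ∝ 1/m at fixed n and L, so the ratio is m_n/m_p = 1.675×10^-27/1.673×10^-27 = 1.00.

1.00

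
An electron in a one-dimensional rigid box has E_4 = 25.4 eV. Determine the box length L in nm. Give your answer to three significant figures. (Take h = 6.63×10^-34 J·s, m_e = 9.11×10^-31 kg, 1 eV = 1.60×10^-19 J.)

L = 0.487 nm

From E_n = n²h²/(8m_eL²), L = n·h/√(8m_eE_n).
E_4 = 25.4 eV = 4.064×10^-18 J, so L = 4·6.63×10^-34/√(8·9.11×10^-31·4.064×10^-18) = 4.87×10^-10 m = 0.487 nm.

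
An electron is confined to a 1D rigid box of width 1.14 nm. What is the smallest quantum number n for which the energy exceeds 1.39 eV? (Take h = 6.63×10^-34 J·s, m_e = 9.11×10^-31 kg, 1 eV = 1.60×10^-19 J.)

n = 3

E_1 = h²/(8m_eL²) = 4.641×10^-20 J = 0.2901 eV.
Need n² > 1.39/0.2901 = 4.791, i.e. n > 2.189.
The smallest integer satisfying this is n = 3.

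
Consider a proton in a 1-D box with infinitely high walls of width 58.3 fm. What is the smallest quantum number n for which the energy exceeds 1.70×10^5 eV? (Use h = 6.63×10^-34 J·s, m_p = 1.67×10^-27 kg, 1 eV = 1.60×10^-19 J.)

E_1 = h²/(8m_pL²) = 9.680×10^-15 J = 6.050×10^4 eV.
Need n² > 1.70×10^5/6.050×10^4 = 2.810, i.e. n > 1.676.
The smallest integer satisfying this is n = 2.

n = 2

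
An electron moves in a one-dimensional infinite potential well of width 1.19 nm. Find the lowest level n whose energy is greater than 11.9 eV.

E_1 = h²/(8m_eL²) = 4.254×10^-20 J = 0.2655 eV.
Need n² > 11.9/0.2655 = 44.82, i.e. n > 6.695.
The smallest integer satisfying this is n = 7.

n = 7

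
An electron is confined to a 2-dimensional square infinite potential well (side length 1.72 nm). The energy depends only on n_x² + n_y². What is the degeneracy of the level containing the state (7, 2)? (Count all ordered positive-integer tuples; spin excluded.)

The level has n_x² + n_y² = 53. The ordered positive-integer solutions are (2, 7), (7, 2).
That gives 2 states.

degeneracy = 2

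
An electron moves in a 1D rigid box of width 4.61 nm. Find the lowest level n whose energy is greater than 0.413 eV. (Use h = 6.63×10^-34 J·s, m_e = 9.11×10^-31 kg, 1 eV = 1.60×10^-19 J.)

n = 5

E_1 = h²/(8m_eL²) = 2.838×10^-21 J = 0.01774 eV.
Need n² > 0.413/0.01774 = 23.28, i.e. n > 4.825.
The smallest integer satisfying this is n = 5.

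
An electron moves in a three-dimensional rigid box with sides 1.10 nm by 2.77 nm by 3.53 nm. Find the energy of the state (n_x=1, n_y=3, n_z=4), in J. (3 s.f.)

E = 1.98×10^-19 J

For a 3D rectangular well E = (h²/8m_e)·Σ n_i²/L_i² = (6.626×10^-34)²/(8·9.109×10^-31) · [1²/(1.10 nm)² + 3²/(2.77 nm)² + 4²/(3.53 nm)²].
Evaluating gives E = 1.98×10^-19 J.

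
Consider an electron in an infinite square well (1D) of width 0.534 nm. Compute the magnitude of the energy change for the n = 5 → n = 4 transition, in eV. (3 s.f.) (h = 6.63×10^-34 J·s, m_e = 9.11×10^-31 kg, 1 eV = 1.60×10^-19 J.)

E_1 = h²/(8m_eL²) = 2.115×10^-19 J.
|ΔE| = |5² − 4²|·E_1 = 9·2.115×10^-19 J = 1.903×10^-18 J = 11.9 eV.

|ΔE| = 11.9 eV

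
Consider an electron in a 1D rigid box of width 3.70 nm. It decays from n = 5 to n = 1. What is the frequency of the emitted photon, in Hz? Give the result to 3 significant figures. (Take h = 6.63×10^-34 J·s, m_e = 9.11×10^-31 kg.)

f = 1.59×10^14 Hz

E_1 = h²/(8m_eL²) = 4.406×10^-21 J and ΔE = (5² − 1²)E_1 = 1.057×10^-19 J.
f = ΔE/h = 1.057×10^-19/6.63×10^-34 = 1.59×10^14 Hz.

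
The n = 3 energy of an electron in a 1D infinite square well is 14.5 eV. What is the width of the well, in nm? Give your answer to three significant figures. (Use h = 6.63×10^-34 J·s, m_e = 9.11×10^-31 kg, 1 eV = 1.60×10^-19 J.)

L = 0.484 nm

From E_n = n²h²/(8m_eL²), L = n·h/√(8m_eE_n).
E_3 = 14.5 eV = 2.320×10^-18 J, so L = 3·6.63×10^-34/√(8·9.11×10^-31·2.320×10^-18) = 4.84×10^-10 m = 0.484 nm.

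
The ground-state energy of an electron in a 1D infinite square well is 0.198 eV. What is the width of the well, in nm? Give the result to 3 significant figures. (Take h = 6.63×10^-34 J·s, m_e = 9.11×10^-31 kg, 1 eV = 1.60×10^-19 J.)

From E_n = n²h²/(8m_eL²), L = n·h/√(8m_eE_n).
E_1 = 0.198 eV = 3.168×10^-20 J, so L = 1·6.63×10^-34/√(8·9.11×10^-31·3.168×10^-20) = 1.38×10^-9 m = 1.38 nm.

L = 1.38 nm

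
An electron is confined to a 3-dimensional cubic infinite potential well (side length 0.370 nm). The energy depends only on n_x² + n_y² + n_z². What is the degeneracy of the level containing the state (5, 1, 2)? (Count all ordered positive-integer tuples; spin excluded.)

degeneracy = 6

The level has n_x² + n_y² + n_z² = 30. The ordered positive-integer solutions are (1, 2, 5), (1, 5, 2), (2, 1, 5), (2, 5, 1), (5, 1, 2), (5, 2, 1).
That gives 6 states.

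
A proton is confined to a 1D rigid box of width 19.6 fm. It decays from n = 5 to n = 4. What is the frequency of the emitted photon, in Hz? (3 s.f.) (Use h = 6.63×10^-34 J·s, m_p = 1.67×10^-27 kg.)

E_1 = h²/(8m_pL²) = 8.565×10^-14 J and ΔE = (5² − 4²)E_1 = 7.709×10^-13 J.
f = ΔE/h = 7.709×10^-13/6.63×10^-34 = 1.16×10^21 Hz.

f = 1.16×10^21 Hz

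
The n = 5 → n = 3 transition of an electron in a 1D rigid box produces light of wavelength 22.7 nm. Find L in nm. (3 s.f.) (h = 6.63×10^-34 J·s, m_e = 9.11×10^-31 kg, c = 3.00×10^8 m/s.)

L = 0.332 nm

The photon carries ΔE = hc/λ = 6.63×10^-34·3.00×10^8/2.27×10^-8 m = 8.762×10^-18 J.
Since ΔE = (5² − 3²)E_1, E_1 = 5.476×10^-19 J, and L = h/√(8m_eE_1) = 3.32×10^-10 m = 0.332 nm.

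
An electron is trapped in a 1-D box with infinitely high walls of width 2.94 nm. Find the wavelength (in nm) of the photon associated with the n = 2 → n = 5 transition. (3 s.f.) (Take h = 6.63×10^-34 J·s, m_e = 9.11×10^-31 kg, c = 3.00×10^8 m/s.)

λ = 1.36×10^3 nm

E_1 = h²/(8m_eL²) = 6.978×10^-21 J, so ΔE = (5² − 2²)E_1 = 1.465×10^-19 J.
λ = hc/ΔE = (6.63×10^-34·3.00×10^8)/1.465×10^-19 = 1.36×10^-6 m = 1.36×10^3 nm.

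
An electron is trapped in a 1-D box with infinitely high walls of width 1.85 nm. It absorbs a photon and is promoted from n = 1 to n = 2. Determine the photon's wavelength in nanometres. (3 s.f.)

E_1 = h²/(8m_eL²) = 1.760×10^-20 J, so ΔE = (2² − 1²)E_1 = 5.280×10^-20 J.
λ = hc/ΔE = (6.626×10^-34·2.998×10^8)/5.280×10^-20 = 3.76×10^-6 m = 3.76×10^3 nm.

λ = 3.76×10^3 nm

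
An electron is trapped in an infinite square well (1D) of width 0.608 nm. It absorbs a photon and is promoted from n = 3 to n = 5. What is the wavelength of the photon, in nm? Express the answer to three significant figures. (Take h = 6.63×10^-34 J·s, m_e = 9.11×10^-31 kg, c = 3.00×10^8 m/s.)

E_1 = h²/(8m_eL²) = 1.632×10^-19 J, so ΔE = (5² − 3²)E_1 = 2.611×10^-18 J.
λ = hc/ΔE = (6.63×10^-34·3.00×10^8)/2.611×10^-18 = 7.62×10^-8 m = 76.2 nm.

λ = 76.2 nm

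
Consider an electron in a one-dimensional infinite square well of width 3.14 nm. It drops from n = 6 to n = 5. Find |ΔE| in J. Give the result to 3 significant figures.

E_1 = h²/(8m_eL²) = 6.111×10^-21 J.
|ΔE| = |6² − 5²|·E_1 = 11·6.111×10^-21 J = 6.72×10^-20 J.

|ΔE| = 6.72×10^-20 J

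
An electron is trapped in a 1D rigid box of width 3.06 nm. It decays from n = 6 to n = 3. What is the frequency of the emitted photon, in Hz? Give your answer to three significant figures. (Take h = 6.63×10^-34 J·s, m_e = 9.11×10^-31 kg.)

f = 2.62×10^14 Hz

E_1 = h²/(8m_eL²) = 6.441×10^-21 J and ΔE = (6² − 3²)E_1 = 1.739×10^-19 J.
f = ΔE/h = 1.739×10^-19/6.63×10^-34 = 2.62×10^14 Hz.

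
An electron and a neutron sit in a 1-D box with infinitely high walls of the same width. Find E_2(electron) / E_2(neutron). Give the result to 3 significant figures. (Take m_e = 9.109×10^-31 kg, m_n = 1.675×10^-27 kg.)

1.84×10^3

E_n ∝ 1/m at fixed n and L, so the ratio is m_n/m_e = 1.675×10^-27/9.109×10^-31 = 1.84×10^3.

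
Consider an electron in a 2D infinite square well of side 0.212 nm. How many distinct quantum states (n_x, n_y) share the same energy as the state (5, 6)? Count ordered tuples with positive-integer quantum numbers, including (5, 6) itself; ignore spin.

The level has n_x² + n_y² = 61. The ordered positive-integer solutions are (5, 6), (6, 5).
That gives 2 states.

degeneracy = 2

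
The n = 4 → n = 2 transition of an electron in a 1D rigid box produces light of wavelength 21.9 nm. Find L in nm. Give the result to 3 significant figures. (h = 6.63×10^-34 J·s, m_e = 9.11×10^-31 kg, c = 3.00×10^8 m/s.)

The photon carries ΔE = hc/λ = 6.63×10^-34·3.00×10^8/2.19×10^-8 m = 9.082×10^-18 J.
Since ΔE = (4² − 2²)E_1, E_1 = 7.568×10^-19 J, and L = h/√(8m_eE_1) = 2.82×10^-10 m = 0.282 nm.

L = 0.282 nm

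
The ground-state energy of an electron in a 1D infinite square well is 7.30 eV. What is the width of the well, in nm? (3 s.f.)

From E_n = n²h²/(8m_eL²), L = n·h/√(8m_eE_n).
E_1 = 7.30 eV = 1.169×10^-18 J, so L = 1·6.626×10^-34/√(8·9.109×10^-31·1.169×10^-18) = 2.27×10^-10 m = 0.227 nm.

L = 0.227 nm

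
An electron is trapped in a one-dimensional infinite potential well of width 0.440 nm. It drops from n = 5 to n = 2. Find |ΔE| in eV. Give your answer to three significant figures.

E_1 = h²/(8m_eL²) = 3.112×10^-19 J.
|ΔE| = |5² − 2²|·E_1 = 21·3.112×10^-19 J = 6.535×10^-18 J = 40.8 eV.

|ΔE| = 40.8 eV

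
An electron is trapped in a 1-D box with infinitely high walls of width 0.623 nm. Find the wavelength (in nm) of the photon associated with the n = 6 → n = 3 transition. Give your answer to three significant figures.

E_1 = h²/(8m_eL²) = 1.552×10^-19 J, so ΔE = (6² − 3²)E_1 = 4.190×10^-18 J.
λ = hc/ΔE = (6.626×10^-34·2.998×10^8)/4.190×10^-18 = 4.74×10^-8 m = 47.4 nm.

λ = 47.4 nm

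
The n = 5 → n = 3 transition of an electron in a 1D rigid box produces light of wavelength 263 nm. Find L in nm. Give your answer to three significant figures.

The photon carries ΔE = hc/λ = 6.626×10^-34·2.998×10^8/2.63×10^-7 m = 7.553×10^-19 J.
Since ΔE = (5² − 3²)E_1, E_1 = 4.721×10^-20 J, and L = h/√(8m_eE_1) = 1.13×10^-9 m = 1.13 nm.

L = 1.13 nm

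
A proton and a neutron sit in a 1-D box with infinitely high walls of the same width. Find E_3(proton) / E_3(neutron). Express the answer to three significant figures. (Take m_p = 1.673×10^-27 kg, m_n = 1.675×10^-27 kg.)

E_n ∝ 1/m at fixed n and L, so the ratio is m_n/m_p = 1.675×10^-27/1.673×10^-27 = 1.00.

1.00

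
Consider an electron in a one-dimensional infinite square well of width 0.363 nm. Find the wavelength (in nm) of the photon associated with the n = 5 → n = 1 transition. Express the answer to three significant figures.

E_1 = h²/(8m_eL²) = 4.572×10^-19 J, so ΔE = (5² − 1²)E_1 = 1.097×10^-17 J.
λ = hc/ΔE = (6.626×10^-34·2.998×10^8)/1.097×10^-17 = 1.81×10^-8 m = 18.1 nm.

λ = 18.1 nm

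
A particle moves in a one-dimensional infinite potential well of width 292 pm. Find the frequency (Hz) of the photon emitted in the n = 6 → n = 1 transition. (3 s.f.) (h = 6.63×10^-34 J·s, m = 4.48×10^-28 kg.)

f = 7.59×10^13 Hz

E_1 = h²/(8mL²) = 1.438×10^-21 J and ΔE = (6² − 1²)E_1 = 5.033×10^-20 J.
f = ΔE/h = 5.033×10^-20/6.63×10^-34 = 7.59×10^13 Hz.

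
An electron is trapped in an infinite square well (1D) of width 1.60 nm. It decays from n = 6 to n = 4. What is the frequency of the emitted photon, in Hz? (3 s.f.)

f = 7.10×10^14 Hz

E_1 = h²/(8m_eL²) = 2.353×10^-20 J and ΔE = (6² − 4²)E_1 = 4.706×10^-19 J.
f = ΔE/h = 4.706×10^-19/6.626×10^-34 = 7.10×10^14 Hz.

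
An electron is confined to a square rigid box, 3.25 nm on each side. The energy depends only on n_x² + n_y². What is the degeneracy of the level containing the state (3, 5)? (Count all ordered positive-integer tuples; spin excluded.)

degeneracy = 2

The level has n_x² + n_y² = 34. The ordered positive-integer solutions are (3, 5), (5, 3).
That gives 2 states.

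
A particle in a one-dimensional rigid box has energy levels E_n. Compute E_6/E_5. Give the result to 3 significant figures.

E_n ∝ n², so E_6/E_5 = 6²/5² = 36/25 = 1.44.

1.44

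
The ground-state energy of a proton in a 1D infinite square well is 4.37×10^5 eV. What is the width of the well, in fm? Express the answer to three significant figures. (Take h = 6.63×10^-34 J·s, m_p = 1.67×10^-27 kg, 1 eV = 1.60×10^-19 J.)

From E_n = n²h²/(8m_pL²), L = n·h/√(8m_pE_n).
E_1 = 4.37×10^5 eV = 6.992×10^-14 J, so L = 1·6.63×10^-34/√(8·1.67×10^-27·6.992×10^-14) = 2.17×10^-14 m = 21.7 fm.

L = 21.7 fm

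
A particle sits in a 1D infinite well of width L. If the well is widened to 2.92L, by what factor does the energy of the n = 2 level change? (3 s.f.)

0.117

E_n ∝ 1/L², so the energy scales by 1/2.92² = 0.117.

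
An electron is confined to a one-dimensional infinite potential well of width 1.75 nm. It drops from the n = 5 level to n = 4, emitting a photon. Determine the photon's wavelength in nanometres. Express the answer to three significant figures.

E_1 = h²/(8m_eL²) = 1.967×10^-20 J, so ΔE = (5² − 4²)E_1 = 1.770×10^-19 J.
λ = hc/ΔE = (6.626×10^-34·2.998×10^8)/1.770×10^-19 = 1.12×10^-6 m = 1.12×10^3 nm.

λ = 1.12×10^3 nm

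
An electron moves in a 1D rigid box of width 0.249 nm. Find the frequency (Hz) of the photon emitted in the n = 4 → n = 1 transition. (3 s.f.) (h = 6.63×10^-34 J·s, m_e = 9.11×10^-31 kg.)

E_1 = h²/(8m_eL²) = 9.728×10^-19 J and ΔE = (4² − 1²)E_1 = 1.459×10^-17 J.
f = ΔE/h = 1.459×10^-17/6.63×10^-34 = 2.20×10^16 Hz.

f = 2.20×10^16 Hz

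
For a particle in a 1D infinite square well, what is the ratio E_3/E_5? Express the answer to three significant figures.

E_n ∝ n², so E_3/E_5 = 3²/5² = 9/25 = 0.360.

0.360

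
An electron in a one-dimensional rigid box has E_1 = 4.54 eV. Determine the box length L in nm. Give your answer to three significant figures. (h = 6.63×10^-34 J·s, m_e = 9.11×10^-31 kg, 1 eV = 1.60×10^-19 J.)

L = 0.288 nm

From E_n = n²h²/(8m_eL²), L = n·h/√(8m_eE_n).
E_1 = 4.54 eV = 7.264×10^-19 J, so L = 1·6.63×10^-34/√(8·9.11×10^-31·7.264×10^-19) = 2.88×10^-10 m = 0.288 nm.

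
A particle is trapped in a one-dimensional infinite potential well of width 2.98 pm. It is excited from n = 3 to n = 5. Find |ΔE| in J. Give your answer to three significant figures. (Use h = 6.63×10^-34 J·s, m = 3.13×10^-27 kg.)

|ΔE| = 3.16×10^-17 J

E_1 = h²/(8mL²) = 1.977×10^-18 J.
|ΔE| = |3² − 5²|·E_1 = 16·1.977×10^-18 J = 3.16×10^-17 J.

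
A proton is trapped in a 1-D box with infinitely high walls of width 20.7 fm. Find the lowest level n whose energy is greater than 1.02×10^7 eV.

n = 5

E_1 = h²/(8m_pL²) = 7.656×10^-14 J = 4.779×10^5 eV.
Need n² > 1.02×10^7/4.779×10^5 = 21.34, i.e. n > 4.620.
The smallest integer satisfying this is n = 5.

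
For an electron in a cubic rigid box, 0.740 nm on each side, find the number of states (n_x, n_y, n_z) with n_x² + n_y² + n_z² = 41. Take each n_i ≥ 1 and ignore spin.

degeneracy = 9

The level has n_x² + n_y² + n_z² = 41. The ordered positive-integer solutions are (1, 2, 6), (1, 6, 2), (2, 1, 6), (2, 6, 1), (3, 4, 4), (4, 3, 4), (4, 4, 3), (6, 1, 2), (6, 2, 1).
That gives 9 states.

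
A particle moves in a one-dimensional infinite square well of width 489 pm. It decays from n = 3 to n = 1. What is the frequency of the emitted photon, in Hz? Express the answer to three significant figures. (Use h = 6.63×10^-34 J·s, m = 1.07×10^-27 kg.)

E_1 = h²/(8mL²) = 2.148×10^-22 J and ΔE = (3² − 1²)E_1 = 1.718×10^-21 J.
f = ΔE/h = 1.718×10^-21/6.63×10^-34 = 2.59×10^12 Hz.

f = 2.59×10^12 Hz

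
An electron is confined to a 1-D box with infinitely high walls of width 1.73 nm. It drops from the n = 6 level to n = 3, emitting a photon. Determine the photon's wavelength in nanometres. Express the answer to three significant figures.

E_1 = h²/(8m_eL²) = 2.013×10^-20 J, so ΔE = (6² − 3²)E_1 = 5.435×10^-19 J.
λ = hc/ΔE = (6.626×10^-34·2.998×10^8)/5.435×10^-19 = 3.65×10^-7 m = 365 nm.

λ = 365 nm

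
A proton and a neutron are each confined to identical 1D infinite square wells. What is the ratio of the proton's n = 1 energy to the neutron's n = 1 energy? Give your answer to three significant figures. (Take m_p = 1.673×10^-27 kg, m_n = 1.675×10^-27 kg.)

E_n ∝ 1/m at fixed n and L, so the ratio is m_n/m_p = 1.675×10^-27/1.673×10^-27 = 1.00.

1.00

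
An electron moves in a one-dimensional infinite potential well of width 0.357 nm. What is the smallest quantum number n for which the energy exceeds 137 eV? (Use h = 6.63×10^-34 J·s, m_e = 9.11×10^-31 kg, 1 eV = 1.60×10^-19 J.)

n = 7

E_1 = h²/(8m_eL²) = 4.732×10^-19 J = 2.958 eV.
Need n² > 137/2.958 = 46.32, i.e. n > 6.806.
The smallest integer satisfying this is n = 7.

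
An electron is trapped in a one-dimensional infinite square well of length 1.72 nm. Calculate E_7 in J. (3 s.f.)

For an infinite well E_n = n²h²/(8m_eL²), so E_1 = h²/(8m_eL²) = (6.626×10^-34)²/(8·9.109×10^-31·(1.72×10^-9 m)²) = 2.037×10^-20 J.
Then E_7 = 7²·E_1 = 49·2.037×10^-20 J = 9.98×10^-19 J.

E_7 = 9.98×10^-19 J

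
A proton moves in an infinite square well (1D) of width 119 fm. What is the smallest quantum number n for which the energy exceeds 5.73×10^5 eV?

E_1 = h²/(8m_pL²) = 2.316×10^-15 J = 1.446×10^4 eV.
Need n² > 5.73×10^5/1.446×10^4 = 39.63, i.e. n > 6.295.
The smallest integer satisfying this is n = 7.

n = 7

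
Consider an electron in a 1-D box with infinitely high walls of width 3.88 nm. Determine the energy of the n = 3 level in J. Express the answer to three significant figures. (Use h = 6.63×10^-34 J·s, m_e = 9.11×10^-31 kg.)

E_3 = 3.61×10^-20 J

For an infinite well E_n = n²h²/(8m_eL²), so E_1 = h²/(8m_eL²) = (6.63×10^-34)²/(8·9.11×10^-31·(3.88×10^-9 m)²) = 4.006×10^-21 J.
Then E_3 = 3²·E_1 = 9·4.006×10^-21 J = 3.61×10^-20 J.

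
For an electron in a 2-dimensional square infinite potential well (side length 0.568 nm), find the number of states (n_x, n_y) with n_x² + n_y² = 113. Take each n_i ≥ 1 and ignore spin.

degeneracy = 2

The level has n_x² + n_y² = 113. The ordered positive-integer solutions are (7, 8), (8, 7).
That gives 2 states.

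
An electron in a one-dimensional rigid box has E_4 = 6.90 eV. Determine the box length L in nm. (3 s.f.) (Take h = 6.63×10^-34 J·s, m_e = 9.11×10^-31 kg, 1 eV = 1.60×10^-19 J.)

L = 0.935 nm

From E_n = n²h²/(8m_eL²), L = n·h/√(8m_eE_n).
E_4 = 6.90 eV = 1.104×10^-18 J, so L = 4·6.63×10^-34/√(8·9.11×10^-31·1.104×10^-18) = 9.35×10^-10 m = 0.935 nm.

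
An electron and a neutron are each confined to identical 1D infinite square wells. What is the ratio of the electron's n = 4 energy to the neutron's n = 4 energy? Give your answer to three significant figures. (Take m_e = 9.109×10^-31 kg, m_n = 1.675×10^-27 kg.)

1.84×10^3

E_n ∝ 1/m at fixed n and L, so the ratio is m_n/m_e = 1.675×10^-27/9.109×10^-31 = 1.84×10^3.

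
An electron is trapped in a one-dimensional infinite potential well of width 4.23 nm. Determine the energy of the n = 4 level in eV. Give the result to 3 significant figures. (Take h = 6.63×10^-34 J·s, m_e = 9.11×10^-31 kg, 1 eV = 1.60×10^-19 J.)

For an infinite well E_n = n²h²/(8m_eL²), so E_1 = h²/(8m_eL²) = (6.63×10^-34)²/(8·9.11×10^-31·(4.23×10^-9 m)²) = 3.371×10^-21 J.
Then E_4 = 4²·E_1 = 16·3.371×10^-21 J = 5.394×10^-20 J.
Converting, E_4 = 5.394×10^-20 J / (1.60×10^-19 J/eV) = 0.337 eV.

E_4 = 0.337 eV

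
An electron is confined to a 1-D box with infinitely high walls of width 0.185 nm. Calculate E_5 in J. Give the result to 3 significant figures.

For an infinite well E_n = n²h²/(8m_eL²), so E_1 = h²/(8m_eL²) = (6.626×10^-34)²/(8·9.109×10^-31·(1.85×10^-10 m)²) = 1.760×10^-18 J.
Then E_5 = 5²·E_1 = 25·1.760×10^-18 J = 4.40×10^-17 J.

E_5 = 4.40×10^-17 J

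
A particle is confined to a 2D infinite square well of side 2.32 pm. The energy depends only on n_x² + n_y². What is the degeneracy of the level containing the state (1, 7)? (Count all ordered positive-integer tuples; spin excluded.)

The level has n_x² + n_y² = 50. The ordered positive-integer solutions are (1, 7), (5, 5), (7, 1).
That gives 3 states.

degeneracy = 3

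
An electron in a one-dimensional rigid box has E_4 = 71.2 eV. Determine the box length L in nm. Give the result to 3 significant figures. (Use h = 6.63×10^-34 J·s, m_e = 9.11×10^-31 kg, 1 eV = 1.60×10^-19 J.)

From E_n = n²h²/(8m_eL²), L = n·h/√(8m_eE_n).
E_4 = 71.2 eV = 1.139×10^-17 J, so L = 4·6.63×10^-34/√(8·9.11×10^-31·1.139×10^-17) = 2.91×10^-10 m = 0.291 nm.

L = 0.291 nm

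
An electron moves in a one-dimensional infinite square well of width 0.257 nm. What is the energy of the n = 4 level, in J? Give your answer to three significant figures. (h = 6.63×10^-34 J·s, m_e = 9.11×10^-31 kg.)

E_4 = 1.46×10^-17 J

For an infinite well E_n = n²h²/(8m_eL²), so E_1 = h²/(8m_eL²) = (6.63×10^-34)²/(8·9.11×10^-31·(2.57×10^-10 m)²) = 9.132×10^-19 J.
Then E_4 = 4²·E_1 = 16·9.132×10^-19 J = 1.46×10^-17 J.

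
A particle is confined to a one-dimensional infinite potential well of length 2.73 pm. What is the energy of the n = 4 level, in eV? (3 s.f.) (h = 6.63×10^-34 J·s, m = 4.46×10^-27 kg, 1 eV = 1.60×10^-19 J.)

E_4 = 165 eV

For an infinite well E_n = n²h²/(8mL²), so E_1 = h²/(8mL²) = (6.63×10^-34)²/(8·4.46×10^-27·(2.73×10^-12 m)²) = 1.653×10^-18 J.
Then E_4 = 4²·E_1 = 16·1.653×10^-18 J = 2.645×10^-17 J.
Converting, E_4 = 2.645×10^-17 J / (1.60×10^-19 J/eV) = 165 eV.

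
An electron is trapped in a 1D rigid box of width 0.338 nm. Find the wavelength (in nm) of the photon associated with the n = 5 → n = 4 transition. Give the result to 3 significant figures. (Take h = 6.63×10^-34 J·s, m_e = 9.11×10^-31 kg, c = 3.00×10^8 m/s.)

E_1 = h²/(8m_eL²) = 5.279×10^-19 J, so ΔE = (5² − 4²)E_1 = 4.751×10^-18 J.
λ = hc/ΔE = (6.63×10^-34·3.00×10^8)/4.751×10^-18 = 4.19×10^-8 m = 41.9 nm.

λ = 41.9 nm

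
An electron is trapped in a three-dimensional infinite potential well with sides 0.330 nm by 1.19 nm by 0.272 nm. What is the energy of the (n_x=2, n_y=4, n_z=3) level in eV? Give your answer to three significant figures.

E = 63.8 eV

For a 3D rectangular well E = (h²/8m_e)·Σ n_i²/L_i² = (6.626×10^-34)²/(8·9.109×10^-31) · [2²/(0.330 nm)² + 4²/(1.19 nm)² + 3²/(0.272 nm)²].
Evaluating gives E = 1.022×10^-17 J = 63.8 eV.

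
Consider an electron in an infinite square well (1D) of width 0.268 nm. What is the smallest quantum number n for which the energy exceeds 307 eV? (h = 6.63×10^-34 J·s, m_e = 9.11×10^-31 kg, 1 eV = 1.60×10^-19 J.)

E_1 = h²/(8m_eL²) = 8.397×10^-19 J = 5.248 eV.
Need n² > 307/5.248 = 58.50, i.e. n > 7.649.
The smallest integer satisfying this is n = 8.

n = 8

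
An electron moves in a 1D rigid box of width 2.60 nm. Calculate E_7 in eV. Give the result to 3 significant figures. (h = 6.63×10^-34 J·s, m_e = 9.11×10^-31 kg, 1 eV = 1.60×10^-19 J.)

For an infinite well E_n = n²h²/(8m_eL²), so E_1 = h²/(8m_eL²) = (6.63×10^-34)²/(8·9.11×10^-31·(2.60×10^-9 m)²) = 8.922×10^-21 J.
Then E_7 = 7²·E_1 = 49·8.922×10^-21 J = 4.372×10^-19 J.
Converting, E_7 = 4.372×10^-19 J / (1.60×10^-19 J/eV) = 2.73 eV.

E_7 = 2.73 eV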